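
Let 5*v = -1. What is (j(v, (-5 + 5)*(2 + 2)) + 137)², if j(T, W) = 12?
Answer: 22201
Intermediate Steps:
v = -⅕ (v = (⅕)*(-1) = -⅕ ≈ -0.20000)
(j(v, (-5 + 5)*(2 + 2)) + 137)² = (12 + 137)² = 149² = 22201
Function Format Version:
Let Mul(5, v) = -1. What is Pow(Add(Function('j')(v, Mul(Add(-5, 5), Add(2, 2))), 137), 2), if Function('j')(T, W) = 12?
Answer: 22201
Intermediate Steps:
v = Rational(-1, 5) (v = Mul(Rational(1, 5), -1) = Rational(-1, 5) ≈ -0.20000)
Pow(Add(Function('j')(v, Mul(Add(-5, 5), Add(2, 2))), 137), 2) = Pow(Add(12, 137), 2) = Pow(149, 2) = 22201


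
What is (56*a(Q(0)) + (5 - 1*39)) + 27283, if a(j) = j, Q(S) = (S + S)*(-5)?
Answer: 27249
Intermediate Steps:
Q(S) = -10*S (Q(S) = (2*S)*(-5) = -10*S)
(56*a(Q(0)) + (5 - 1*39)) + 27283 = (56*(-10*0) + (5 - 1*39)) + 27283 = (56*0 + (5 - 39)) + 27283 = (0 - 34) + 27283 = -34 + 27283 = 27249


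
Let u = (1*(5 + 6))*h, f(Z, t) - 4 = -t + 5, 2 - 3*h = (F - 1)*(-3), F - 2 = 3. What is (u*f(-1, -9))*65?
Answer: 60060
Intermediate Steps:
F = 5 (F = 2 + 3 = 5)
h = 14/3 (h = ⅔ - (5 - 1)*(-3)/3 = ⅔ - 4*(-3)/3 = ⅔ - ⅓*(-12) = ⅔ + 4 = 14/3 ≈ 4.6667)
f(Z, t) = 9 - t (f(Z, t) = 4 + (-t + 5) = 4 + (5 - t) = 9 - t)
u = 154/3 (u = (1*(5 + 6))*(14/3) = (1*11)*(14/3) = 11*(14/3) = 154/3 ≈ 51.333)
(u*f(-1, -9))*65 = (154*(9 - 1*(-9))/3)*65 = (154*(9 + 9)/3)*65 = ((154/3)*18)*65 = 924*65 = 60060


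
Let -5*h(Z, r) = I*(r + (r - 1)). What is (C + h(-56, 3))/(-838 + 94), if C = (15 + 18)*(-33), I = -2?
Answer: 1087/744 ≈ 1.4610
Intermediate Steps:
C = -1089 (C = 33*(-33) = -1089)
h(Z, r) = -⅖ + 4*r/5 (h(Z, r) = -(-2)*(r + (r - 1))/5 = -(-2)*(r + (-1 + r))/5 = -(-2)*(-1 + 2*r)/5 = -(2 - 4*r)/5 = -⅖ + 4*r/5)
(C + h(-56, 3))/(-838 + 94) = (-1089 + (-⅖ + (⅘)*3))/(-838 + 94) = (-1089 + (-⅖ + 12/5))/(-744) = (-1089 + 2)*(-1/744) = -1087*(-1/744) = 1087/744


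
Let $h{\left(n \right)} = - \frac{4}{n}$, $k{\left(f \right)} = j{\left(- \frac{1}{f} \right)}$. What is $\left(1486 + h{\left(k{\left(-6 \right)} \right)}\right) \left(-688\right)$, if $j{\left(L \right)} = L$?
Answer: $-1005856$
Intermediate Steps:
$k{\left(f \right)} = - \frac{1}{f}$
$\left(1486 + h{\left(k{\left(-6 \right)} \right)}\right) \left(-688\right) = \left(1486 - \frac{4}{\left(-1\right) \frac{1}{-6}}\right) \left(-688\right) = \left(1486 - \frac{4}{\left(-1\right) \left(- \frac{1}{6}\right)}\right) \left(-688\right) = \left(1486 - 4 \frac{1}{\frac{1}{6}}\right) \left(-688\right) = \left(1486 - 24\right) \left(-688\right) = 1462 \left(-688\right) = -1005856$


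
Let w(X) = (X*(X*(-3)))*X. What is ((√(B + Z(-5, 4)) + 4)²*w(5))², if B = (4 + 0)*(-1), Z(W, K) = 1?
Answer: -3234375 + 29250000*I*√3 ≈ -3.2344e+6 + 5.0662e+7*I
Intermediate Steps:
B = -4 (B = 4*(-1) = -4)
w(X) = -3*X³ (w(X) = (X*(-3*X))*X = (-3*X²)*X = -3*X³)
((√(B + Z(-5, 4)) + 4)²*w(5))² = ((√(-4 + 1) + 4)²*(-3*5³))² = ((√(-3) + 4)²*(-3*125))² = ((I*√3 + 4)²*(-375))² = ((4 + I*√3)²*(-375))² = (-375*(4 + I*√3)²)² = 140625*(4 + I*√3)⁴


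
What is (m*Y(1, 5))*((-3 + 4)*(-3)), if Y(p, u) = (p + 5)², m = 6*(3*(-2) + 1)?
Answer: 3240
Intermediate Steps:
m = -30 (m = 6*(-6 + 1) = 6*(-5) = -30)
Y(p, u) = (5 + p)²
(m*Y(1, 5))*((-3 + 4)*(-3)) = (-30*(5 + 1)²)*((-3 + 4)*(-3)) = (-30*6²)*(1*(-3)) = -30*36*(-3) = -1080*(-3) = 3240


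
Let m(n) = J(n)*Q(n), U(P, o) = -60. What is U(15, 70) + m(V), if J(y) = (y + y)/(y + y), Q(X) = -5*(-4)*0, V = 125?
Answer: -60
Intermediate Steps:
Q(X) = 0 (Q(X) = 20*0 = 0)
J(y) = 1 (J(y) = (2*y)/((2*y)) = (2*y)*(1/(2*y)) = 1)
m(n) = 0 (m(n) = 1*0 = 0)
U(15, 70) + m(V) = -60 + 0 = -60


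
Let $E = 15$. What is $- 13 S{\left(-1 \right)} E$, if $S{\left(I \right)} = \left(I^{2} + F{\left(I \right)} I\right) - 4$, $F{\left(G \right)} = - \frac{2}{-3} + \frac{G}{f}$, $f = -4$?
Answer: $\frac{3055}{4} \approx 763.75$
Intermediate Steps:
$F{\left(G \right)} = \frac{2}{3} - \frac{G}{4}$ ($F{\left(G \right)} = - \frac{2}{-3} + \frac{G}{-4} = \left(-2\right) \left(- \frac{1}{3}\right) + G \left(- \frac{1}{4}\right) = \frac{2}{3} - \frac{G}{4}$)
$S{\left(I \right)} = -4 + I^{2} + I \left(\frac{2}{3} - \frac{I}{4}\right)$ ($S{\left(I \right)} = \left(I^{2} + \left(\frac{2}{3} - \frac{I}{4}\right) I\right) - 4 = \left(I^{2} + I \left(\frac{2}{3} - \frac{I}{4}\right)\right) - 4 = -4 + I^{2} + I \left(\frac{2}{3} - \frac{I}{4}\right)$)
$- 13 S{\left(-1 \right)} E = - 13 \left(-4 + \frac{2}{3} \left(-1\right) + \frac{3 \left(-1\right)^{2}}{4}\right) 15 = - 13 \left(-4 - \frac{2}{3} + \frac{3}{4} \cdot 1\right) 15 = - 13 \left(-4 - \frac{2}{3} + \frac{3}{4}\right) 15 = \left(-13\right) \left(- \frac{47}{12}\right) 15 = \frac{611}{12} \cdot 15 = \frac{3055}{4}$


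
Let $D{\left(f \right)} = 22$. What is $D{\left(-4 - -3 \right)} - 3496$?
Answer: $-3474$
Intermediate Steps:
$D{\left(-4 - -3 \right)} - 3496 = 22 - 3496 = -3474$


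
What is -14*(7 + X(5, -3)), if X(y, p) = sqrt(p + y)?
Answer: -98 - 14*sqrt(2) ≈ -117.80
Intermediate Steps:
-14*(7 + X(5, -3)) = -14*(7 + sqrt(-3 + 5)) = -14*(7 + sqrt(2)) = -98 - 14*sqrt(2)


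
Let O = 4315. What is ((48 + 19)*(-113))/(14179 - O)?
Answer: -7571/9864 ≈ -0.76754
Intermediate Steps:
((48 + 19)*(-113))/(14179 - O) = ((48 + 19)*(-113))/(14179 - 1*4315) = (67*(-113))/(14179 - 4315) = -7571/9864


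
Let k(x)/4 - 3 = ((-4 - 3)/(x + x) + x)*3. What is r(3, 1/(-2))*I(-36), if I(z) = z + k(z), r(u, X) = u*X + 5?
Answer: -19103/12 ≈ -1591.9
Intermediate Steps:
r(u, X) = 5 + X*u (r(u, X) = X*u + 5 = 5 + X*u)
k(x) = 12 - 42/x + 12*x (k(x) = 12 + 4*(((-4 - 3)/(x + x) + x)*3) = 12 + 4*((-7*1/(2*x) + x)*3) = 12 + 4*((-7/(2*x) + x)*3) = 12 + 4*((x - 7/(2*x))*3) = 12 + 4*(3*x - 21/(2*x)) = 12 + (-42/x + 12*x) = 12 - 42/x + 12*x)
I(z) = 12 - 42/z + 13*z (I(z) = z + (12 - 42/z + 12*z) = 12 - 42/z + 13*z)
r(3, 1/(-2))*I(-36) = (5 + 3/(-2))*(12 - 42/(-36) + 13*(-36)) = (5 - ½*3)*(12 - 42*(-1/36) - 468) = (5 - 3/2)*(12 + 7/6 - 468) = (7/2)*(-2729/6) = -19103/12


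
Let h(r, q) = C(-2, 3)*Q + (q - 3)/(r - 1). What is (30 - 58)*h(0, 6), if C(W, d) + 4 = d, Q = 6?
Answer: 252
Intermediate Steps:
C(W, d) = -4 + d
h(r, q) = -6 + (-3 + q)/(-1 + r) (h(r, q) = (-4 + 3)*6 + (q - 3)/(r - 1) = -1*6 + (-3 + q)/(-1 + r) = -6 + (-3 + q)/(-1 + r))
(30 - 58)*h(0, 6) = (30 - 58)*((3 + 6 - 6*0)/(-1 + 0)) = -28*(3 + 6 + 0)/(-1) = -(-28)*9 = -28*(-9) = 252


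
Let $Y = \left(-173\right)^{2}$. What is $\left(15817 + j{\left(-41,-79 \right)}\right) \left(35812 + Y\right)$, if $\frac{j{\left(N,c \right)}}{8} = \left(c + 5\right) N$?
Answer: $2635490949$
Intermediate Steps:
$Y = 29929$
$j{\left(N,c \right)} = 8 N \left(5 + c\right)$ ($j{\left(N,c \right)} = 8 \left(c + 5\right) N = 8 \left(5 + c\right) N = 8 N \left(5 + c\right)$)
$\left(15817 + j{\left(-41,-79 \right)}\right) \left(35812 + Y\right) = \left(15817 + 8 \left(-41\right) \left(5 - 79\right)\right) \left(35812 + 29929\right) = \left(15817 + 8 \left(-41\right) \left(-74\right)\right) 65741 = \left(15817 + 24272\right) 65741 = 40089 \cdot 65741 = 2635490949$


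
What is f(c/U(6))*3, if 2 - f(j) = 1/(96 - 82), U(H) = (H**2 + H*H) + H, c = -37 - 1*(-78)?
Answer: 81/14 ≈ 5.7857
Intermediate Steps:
c = 41 (c = -37 + 78 = 41)
U(H) = H + 2*H**2 (U(H) = (H**2 + H**2) + H = 2*H**2 + H = H + 2*H**2)
f(j) = 27/14 (f(j) = 2 - 1/(96 - 82) = 2 - 1/14 = 27/14)
f(c/U(6))*3 = (27/14)*3 = 81/14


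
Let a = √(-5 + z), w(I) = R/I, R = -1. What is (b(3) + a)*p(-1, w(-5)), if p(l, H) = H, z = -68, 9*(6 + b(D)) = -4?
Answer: -58/45 + I*√73/5 ≈ -1.2889 + 1.7088*I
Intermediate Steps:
b(D) = -58/9 (b(D) = -6 + (⅑)*(-4) = -6 - 4/9 = -58/9)
w(I) = -1/I
a = I*√73 (a = √(-5 - 68) = √(-73) = I*√73 ≈ 8.544*I)
(b(3) + a)*p(-1, w(-5)) = (-58/9 + I*√73)*(-1/(-5)) = (-58/9 + I*√73)*(-1*(-⅕)) = (-58/9 + I*√73)*(⅕) = -58/45 + I*√73/5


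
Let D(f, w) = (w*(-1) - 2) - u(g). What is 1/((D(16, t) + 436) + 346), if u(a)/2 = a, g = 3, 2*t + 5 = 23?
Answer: 1/765 ≈ 0.0013072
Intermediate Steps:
t = 9 (t = -5/2 + (½)*23 = -5/2 + 23/2 = 9)
u(a) = 2*a
D(f, w) = -8 - w (D(f, w) = (w*(-1) - 2) - 2*3 = (-w - 2) - 1*6 = (-2 - w) - 6 = -8 - w)
1/((D(16, t) + 436) + 346) = 1/(((-8 - 1*9) + 436) + 346) = 1/(((-8 - 9) + 436) + 346) = 1/((-17 + 436) + 346) = 1/(419 + 346) = 1/765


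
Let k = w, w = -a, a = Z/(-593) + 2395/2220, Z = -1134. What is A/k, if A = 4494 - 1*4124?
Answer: -97418040/787543 ≈ -123.70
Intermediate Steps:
A = 370 (A = 4494 - 4124 = 370)
a = 787543/263292 (a = -1134/(-593) + 2395/2220 = -1134*(-1/593) + 2395*(1/2220) = 1134/593 + 479/444 = 787543/263292 ≈ 2.9911)
w = -787543/263292 (w = -1*787543/263292 = -787543/263292 ≈ -2.9911)
k = -787543/263292 ≈ -2.9911
A/k = 370/(-787543/263292) = 370*(-263292/787543) = -97418040/787543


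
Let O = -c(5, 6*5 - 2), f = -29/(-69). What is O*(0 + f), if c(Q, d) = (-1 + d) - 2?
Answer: -725/69 ≈ -10.507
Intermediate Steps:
c(Q, d) = -3 + d
f = 29/69 (f = -29*(-1/69) = 29/69 ≈ 0.42029)
O = -25 (O = -(-3 + (6*5 - 2)) = -(-3 + (30 - 2)) = -(-3 + 28) = -1*25 = -25)
O*(0 + f) = -25*(0 + 29/69) = -25*29/69 = -725/69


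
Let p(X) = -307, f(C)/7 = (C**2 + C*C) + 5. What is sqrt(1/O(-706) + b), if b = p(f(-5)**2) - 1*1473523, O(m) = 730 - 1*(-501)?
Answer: I*sqrt(2233384501399)/1231 ≈ 1214.0*I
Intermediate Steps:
O(m) = 1231 (O(m) = 730 + 501 = 1231)
f(C) = 35 + 14*C**2 (f(C) = 7*((C**2 + C*C) + 5) = 7*((C**2 + C**2) + 5) = 7*(2*C**2 + 5) = 7*(5 + 2*C**2) = 35 + 14*C**2)
b = -1473830 (b = -307 - 1*1473523 = -307 - 1473523 = -1473830)
sqrt(1/O(-706) + b) = sqrt(1/1231 - 1473830) = sqrt(-1814284729/1231) = I*sqrt(2233384501399)/1231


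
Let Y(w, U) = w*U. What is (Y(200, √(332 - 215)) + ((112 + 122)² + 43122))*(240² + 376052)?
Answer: 42444990456 + 260191200*√13 ≈ 4.3383e+10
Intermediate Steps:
Y(w, U) = U*w
(Y(200, √(332 - 215)) + ((112 + 122)² + 43122))*(240² + 376052) = (√(332 - 215)*200 + ((112 + 122)² + 43122))*(240² + 376052) = (√117*200 + (234² + 43122))*(57600 + 376052) = ((3*√13)*200 + (54756 + 43122))*433652 = (600*√13 + 97878)*433652 = (97878 + 600*√13)*433652 = 42444990456 + 260191200*√13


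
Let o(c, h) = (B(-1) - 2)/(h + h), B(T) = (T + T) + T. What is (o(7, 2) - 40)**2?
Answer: 27225/16 ≈ 1701.6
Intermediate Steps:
B(T) = 3*T (B(T) = 2*T + T = 3*T)
o(c, h) = -5/(2*h) (o(c, h) = (3*(-1) - 2)/(h + h) = (-3 - 2)/((2*h)) = -5/(2*h))
(o(7, 2) - 40)**2 = (-5/2/2 - 40)**2 = (-5/2*1/2 - 40)**2 = (-5/4 - 40)**2 = (-165/4)**2 = 27225/16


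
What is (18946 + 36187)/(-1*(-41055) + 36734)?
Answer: 55133/77789 ≈ 0.70875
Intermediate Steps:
(18946 + 36187)/(-1*(-41055) + 36734) = 55133/(41055 + 36734) = 55133/77789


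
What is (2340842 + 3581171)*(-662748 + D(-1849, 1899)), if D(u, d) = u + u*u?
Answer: 16310431892652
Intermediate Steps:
D(u, d) = u + u²
(2340842 + 3581171)*(-662748 + D(-1849, 1899)) = (2340842 + 3581171)*(-662748 - 1849*(1 - 1849)) = 5922013*(-662748 - 1849*(-1848)) = 5922013*(-662748 + 3416952) = 5922013*2754204 = 16310431892652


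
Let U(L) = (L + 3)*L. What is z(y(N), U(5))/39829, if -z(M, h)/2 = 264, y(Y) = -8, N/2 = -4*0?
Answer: -528/39829 ≈ -0.013257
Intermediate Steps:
N = 0 (N = 2*(-4*0) = 2*0 = 0)
U(L) = L*(3 + L) (U(L) = (3 + L)*L = L*(3 + L))
z(M, h) = -528 (z(M, h) = -2*264 = -528)
z(y(N), U(5))/39829 = -528/39829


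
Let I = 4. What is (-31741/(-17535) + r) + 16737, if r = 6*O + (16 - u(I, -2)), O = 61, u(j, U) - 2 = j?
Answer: 300108196/17535 ≈ 17115.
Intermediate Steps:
u(j, U) = 2 + j
r = 376 (r = 6*61 + (16 - (2 + 4)) = 366 + (16 - 1*6) = 366 + (16 - 6) = 366 + 10 = 376)
(-31741/(-17535) + r) + 16737 = (-31741/(-17535) + 376) + 16737 = (-31741*(-1/17535) + 376) + 16737 = (31741/17535 + 376) + 16737 = 6624901/17535 + 16737 = 300108196/17535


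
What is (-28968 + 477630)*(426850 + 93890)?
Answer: 233636249880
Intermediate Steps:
(-28968 + 477630)*(426850 + 93890) = 448662*520740 = 233636249880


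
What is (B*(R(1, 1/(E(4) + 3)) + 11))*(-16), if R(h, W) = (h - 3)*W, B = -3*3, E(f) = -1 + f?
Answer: 1536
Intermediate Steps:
B = -9
R(h, W) = W*(-3 + h) (R(h, W) = (-3 + h)*W = W*(-3 + h))
(B*(R(1, 1/(E(4) + 3)) + 11))*(-16) = -9*((-3 + 1)/((-1 + 4) + 3) + 11)*(-16) = -9*(-2/(3 + 3) + 11)*(-16) = -9*(-2/6 + 11)*(-16) = -9*((⅙)*(-2) + 11)*(-16) = -9*(-⅓ + 11)*(-16) = -9*32/3*(-16) = -96*(-16) = 1536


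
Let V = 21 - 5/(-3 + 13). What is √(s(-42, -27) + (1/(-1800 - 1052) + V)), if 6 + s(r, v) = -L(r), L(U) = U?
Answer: √114890681/1426 ≈ 7.5166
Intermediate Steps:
V = 41/2 (V = 21 - 5/10 = 21 - 5*⅒ = 21 - ½ = 41/2 ≈ 20.500)
s(r, v) = -6 - r
√(s(-42, -27) + (1/(-1800 - 1052) + V)) = √((-6 - 1*(-42)) + (1/(-1800 - 1052) + 41/2)) = √((-6 + 42) + (1/(-2852) + 41/2)) = √(36 + (-1/2852 + 41/2)) = √(36 + 58465/2852) = √(161137/2852) = √114890681/1426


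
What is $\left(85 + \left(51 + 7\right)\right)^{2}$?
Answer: $20449$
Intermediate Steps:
$\left(85 + \left(51 + 7\right)\right)^{2} = \left(85 + 58\right)^{2} = 143^{2} = 20449$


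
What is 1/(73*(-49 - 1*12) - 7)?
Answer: -1/4460 ≈ -0.00022422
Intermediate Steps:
1/(73*(-49 - 1*12) - 7) = 1/(73*(-49 - 12) - 7) = 1/(73*(-61) - 7) = 1/(-4453 - 7) = 1/(-4460) = -1/4460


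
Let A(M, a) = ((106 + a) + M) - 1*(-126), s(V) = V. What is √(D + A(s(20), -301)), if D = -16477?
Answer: I*√16526 ≈ 128.55*I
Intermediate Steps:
A(M, a) = 232 + M + a (A(M, a) = (106 + M + a) + 126 = 232 + M + a)
√(D + A(s(20), -301)) = √(-16477 + (232 + 20 - 301)) = √(-16477 - 49) = √(-16526) = I*√16526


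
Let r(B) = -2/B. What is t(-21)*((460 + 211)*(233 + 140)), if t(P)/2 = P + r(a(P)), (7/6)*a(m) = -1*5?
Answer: -154174328/15 ≈ -1.0278e+7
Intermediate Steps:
a(m) = -30/7 (a(m) = 6*(-1*5)/7 = (6/7)*(-5) = -30/7)
t(P) = 14/15 + 2*P (t(P) = 2*(P - 2/(-30/7)) = 2*(P - 2*(-7/30)) = 2*(P + 7/15) = 2*(7/15 + P) = 14/15 + 2*P)
t(-21)*((460 + 211)*(233 + 140)) = (14/15 + 2*(-21))*((460 + 211)*(233 + 140)) = (14/15 - 42)*(671*373) = -616/15*250283 = -154174328/15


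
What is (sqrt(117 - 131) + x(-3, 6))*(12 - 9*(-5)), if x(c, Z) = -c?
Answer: 171 + 57*I*sqrt(14) ≈ 171.0 + 213.27*I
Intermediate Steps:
(sqrt(117 - 131) + x(-3, 6))*(12 - 9*(-5)) = (sqrt(117 - 131) - 1*(-3))*(12 - 9*(-5)) = (sqrt(-14) + 3)*(12 + 45) = (I*sqrt(14) + 3)*57 = (3 + I*sqrt(14))*57 = 171 + 57*I*sqrt(14)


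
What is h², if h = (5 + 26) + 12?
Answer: 1849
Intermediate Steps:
h = 43 (h = 31 + 12 = 43)
h² = 43² = 1849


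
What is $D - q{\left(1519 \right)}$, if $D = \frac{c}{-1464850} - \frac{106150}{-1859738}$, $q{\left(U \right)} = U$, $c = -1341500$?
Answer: $- \frac{41354659885722}{27242372093} \approx -1518.0$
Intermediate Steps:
$D = \frac{26503323545}{27242372093}$ ($D = - \frac{1341500}{-1464850} - \frac{106150}{-1859738} = \left(-1341500\right) \left(- \frac{1}{1464850}\right) - - \frac{53075}{929869} = \frac{26830}{29297} + \frac{53075}{929869} = \frac{26503323545}{27242372093} \approx 0.97287$)
$D - q{\left(1519 \right)} = \frac{26503323545}{27242372093} - 1519 = - \frac{41354659885722}{27242372093}$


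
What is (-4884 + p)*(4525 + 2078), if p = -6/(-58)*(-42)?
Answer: -936054486/29 ≈ -3.2278e+7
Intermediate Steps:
p = -126/29 (p = -6*(-1/58)*(-42) = (3/29)*(-42) = -126/29 ≈ -4.3448)
(-4884 + p)*(4525 + 2078) = (-4884 - 126/29)*(4525 + 2078) = -141762/29*6603 = -936054486/29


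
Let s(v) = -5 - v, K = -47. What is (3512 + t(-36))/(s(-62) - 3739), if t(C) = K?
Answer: -495/526 ≈ -0.94106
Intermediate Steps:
t(C) = -47
(3512 + t(-36))/(s(-62) - 3739) = (3512 - 47)/((-5 - 1*(-62)) - 3739) = 3465/((-5 + 62) - 3739) = 3465/(57 - 3739) = 3465/(-3682) = 3465*(-1/3682) = -495/526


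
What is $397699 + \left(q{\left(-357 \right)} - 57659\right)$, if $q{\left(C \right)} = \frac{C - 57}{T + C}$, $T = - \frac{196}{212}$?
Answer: $\frac{3225290371}{9485} \approx 3.4004 \cdot 10^{5}$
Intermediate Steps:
$T = - \frac{49}{53}$ ($T = \left(-196\right) \frac{1}{212} = - \frac{49}{53} \approx -0.92453$)
$q{\left(C \right)} = \frac{-57 + C}{- \frac{49}{53} + C}$ ($q{\left(C \right)} = \frac{C - 57}{- \frac{49}{53} + C} = \frac{-57 + C}{- \frac{49}{53} + C}$)
$397699 + \left(q{\left(-357 \right)} - 57659\right) = 397699 - \left(57659 - \frac{53 \left(-57 - 357\right)}{-49 + 53 \left(-357\right)}\right) = 397699 - \left(57659 - 53 \frac{1}{-49 - 18921} \left(-414\right)\right) = 397699 - \left(57659 - 53 \frac{1}{-18970} \left(-414\right)\right) = 397699 - \left(57659 + \frac{53}{18970} \left(-414\right)\right) = 397699 + \left(\frac{10971}{9485} - 57659\right) = 397699 - \frac{546884644}{9485} = \frac{3225290371}{9485}$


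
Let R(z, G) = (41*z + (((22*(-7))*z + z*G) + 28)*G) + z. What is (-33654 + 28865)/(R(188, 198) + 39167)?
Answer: -4789/1690463 ≈ -0.0028330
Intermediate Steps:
R(z, G) = 42*z + G*(28 - 154*z + G*z) (R(z, G) = (41*z + ((-154*z + G*z) + 28)*G) + z = (41*z + (28 - 154*z + G*z)*G) + z = (41*z + G*(28 - 154*z + G*z)) + z = 42*z + G*(28 - 154*z + G*z))
(-33654 + 28865)/(R(188, 198) + 39167) = (-33654 + 28865)/((28*198 + 42*188 + 188*198² - 154*198*188) + 39167) = -4789/((5544 + 7896 + 188*39204 - 5732496) + 39167) = -4789/((5544 + 7896 + 7370352 - 5732496) + 39167) = -4789/(1651296 + 39167) = -4789/1690463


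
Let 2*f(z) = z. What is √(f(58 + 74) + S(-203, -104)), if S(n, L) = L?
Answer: I*√38 ≈ 6.1644*I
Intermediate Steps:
f(z) = z/2
√(f(58 + 74) + S(-203, -104)) = √((58 + 74)/2 - 104) = √((½)*132 - 104) = √(66 - 104) = √(-38) = I*√38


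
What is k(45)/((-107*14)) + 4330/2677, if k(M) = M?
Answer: 6365875/4010146 ≈ 1.5874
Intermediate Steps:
k(45)/((-107*14)) + 4330/2677 = 45/((-107*14)) + 4330/2677 = 45/(-1498) + 4330*(1/2677) = 45*(-1/1498) + 4330/2677 = -45/1498 + 4330/2677 = 6365875/4010146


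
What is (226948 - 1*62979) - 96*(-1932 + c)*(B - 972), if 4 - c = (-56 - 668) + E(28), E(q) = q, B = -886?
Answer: -219585407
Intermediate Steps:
c = 700 (c = 4 - ((-56 - 668) + 28) = 4 - (-724 + 28) = 4 - 1*(-696) = 4 + 696 = 700)
(226948 - 1*62979) - 96*(-1932 + c)*(B - 972) = (226948 - 1*62979) - 96*(-1932 + 700)*(-886 - 972) = (226948 - 62979) - 96*(-1232*(-1858)) = 163969 - 96*2289056 = 163969 - 1*219749376 = 163969 - 219749376 = -219585407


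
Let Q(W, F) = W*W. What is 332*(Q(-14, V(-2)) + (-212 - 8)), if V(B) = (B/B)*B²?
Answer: -7968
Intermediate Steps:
V(B) = B² (V(B) = 1*B² = B²)
Q(W, F) = W²
332*(Q(-14, V(-2)) + (-212 - 8)) = 332*((-14)² + (-212 - 8)) = 332*(196 - 220) = 332*(-24) = -7968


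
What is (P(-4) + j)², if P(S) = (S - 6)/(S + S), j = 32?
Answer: 17689/16 ≈ 1105.6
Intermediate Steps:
P(S) = (-6 + S)/(2*S) (P(S) = (-6 + S)/((2*S)) = (-6 + S)*(1/(2*S)) = (-6 + S)/(2*S))
(P(-4) + j)² = ((½)*(-6 - 4)/(-4) + 32)² = ((½)*(-¼)*(-10) + 32)² = (5/4 + 32)² = (133/4)² = 17689/16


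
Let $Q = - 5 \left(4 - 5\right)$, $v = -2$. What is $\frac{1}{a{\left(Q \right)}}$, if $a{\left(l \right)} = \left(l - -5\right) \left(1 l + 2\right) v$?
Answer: $- \frac{1}{140} \approx -0.0071429$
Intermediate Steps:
$Q = 5$ ($Q = \left(-5\right) \left(-1\right) = 5$)
$a{\left(l \right)} = - 2 \left(2 + l\right) \left(5 + l\right)$ ($a{\left(l \right)} = \left(l - -5\right) \left(1 l + 2\right) \left(-2\right) = \left(l + 5\right) \left(l + 2\right) \left(-2\right) = \left(5 + l\right) \left(2 + l\right) \left(-2\right) = \left(2 + l\right) \left(5 + l\right) \left(-2\right) = - 2 \left(2 + l\right) \left(5 + l\right)$)
$\frac{1}{a{\left(Q \right)}} = \frac{1}{-20 - 70 - 2 \cdot 5^{2}} = \frac{1}{-20 - 70 - 50} = \frac{1}{-140} = - \frac{1}{140}$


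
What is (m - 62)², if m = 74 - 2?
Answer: 100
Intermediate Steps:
m = 72
(m - 62)² = (72 - 62)² = 10² = 100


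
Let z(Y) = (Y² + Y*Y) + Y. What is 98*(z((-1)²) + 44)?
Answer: 4606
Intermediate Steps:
z(Y) = Y + 2*Y² (z(Y) = (Y² + Y²) + Y = 2*Y² + Y = Y + 2*Y²)
98*(z((-1)²) + 44) = 98*((-1)²*(1 + 2*(-1)²) + 44) = 98*(1*(1 + 2*1) + 44) = 98*(1*(1 + 2) + 44) = 98*(1*3 + 44) = 98*(3 + 44) = 98*47 = 4606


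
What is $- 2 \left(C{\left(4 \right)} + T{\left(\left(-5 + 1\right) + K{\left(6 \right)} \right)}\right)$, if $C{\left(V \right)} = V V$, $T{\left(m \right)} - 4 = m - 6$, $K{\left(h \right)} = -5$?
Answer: $-10$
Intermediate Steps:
$T{\left(m \right)} = -2 + m$ ($T{\left(m \right)} = 4 + \left(m - 6\right) = 4 + \left(-6 + m\right) = -2 + m$)
$C{\left(V \right)} = V^{2}$
$- 2 \left(C{\left(4 \right)} + T{\left(\left(-5 + 1\right) + K{\left(6 \right)} \right)}\right) = - 2 \left(4^{2} + \left(-2 + \left(\left(-5 + 1\right) - 5\right)\right)\right) = - 2 \left(16 - 11\right) = \left(-2\right) 5 = -10$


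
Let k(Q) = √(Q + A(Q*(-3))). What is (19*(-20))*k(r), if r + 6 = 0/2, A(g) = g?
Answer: -760*√3 ≈ -1316.4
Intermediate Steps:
r = -6 (r = -6 + 0/2 = -6 + 0*(½) = -6 + 0 = -6)
k(Q) = √2*√(-Q) (k(Q) = √(Q + Q*(-3)) = √(Q - 3*Q) = √(-2*Q) = √2*√(-Q))
(19*(-20))*k(r) = (19*(-20))*(√2*√(-1*(-6))) = -380*√2*√6 = -760*√3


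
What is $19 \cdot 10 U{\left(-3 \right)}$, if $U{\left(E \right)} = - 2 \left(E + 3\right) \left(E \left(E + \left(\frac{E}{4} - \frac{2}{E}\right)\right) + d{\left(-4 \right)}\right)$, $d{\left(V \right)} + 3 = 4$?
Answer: $0$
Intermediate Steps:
$d{\left(V \right)} = 1$ ($d{\left(V \right)} = -3 + 4 = 1$)
$U{\left(E \right)} = \left(1 + E \left(- \frac{2}{E} + \frac{5 E}{4}\right)\right) \left(-6 - 2 E\right)$ ($U{\left(E \right)} = - 2 \left(E + 3\right) \left(E \left(E + \left(\frac{E}{4} - \frac{2}{E}\right)\right) + 1\right) = - 2 \left(3 + E\right) \left(E \left(E + \left(E \frac{1}{4} - \frac{2}{E}\right)\right) + 1\right) = \left(-6 - 2 E\right) \left(E \left(E + \left(\frac{E}{4} - \frac{2}{E}\right)\right) + 1\right) = \left(-6 - 2 E\right) \left(E \left(E + \left(- \frac{2}{E} + \frac{E}{4}\right)\right) + 1\right) = \left(-6 - 2 E\right) \left(E \left(- \frac{2}{E} + \frac{5 E}{4}\right) + 1\right) = \left(-6 - 2 E\right) \left(1 + E \left(- \frac{2}{E} + \frac{5 E}{4}\right)\right) = \left(1 + E \left(- \frac{2}{E} + \frac{5 E}{4}\right)\right) \left(-6 - 2 E\right)$)
$19 \cdot 10 U{\left(-3 \right)} = 19 \cdot 10 \left(6 + 2 \left(-3\right) - \frac{15 \left(-3\right)^{2}}{2} - \frac{5 \left(-3\right)^{3}}{2}\right) = 190 \left(6 - 6 - \frac{135}{2} - - \frac{135}{2}\right) = 190 \left(6 - 6 - \frac{135}{2} + \frac{135}{2}\right) = 190 \cdot 0 = 0$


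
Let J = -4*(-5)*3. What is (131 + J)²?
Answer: 36481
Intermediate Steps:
J = 60 (J = 20*3 = 60)
(131 + J)² = (131 + 60)² = 191² = 36481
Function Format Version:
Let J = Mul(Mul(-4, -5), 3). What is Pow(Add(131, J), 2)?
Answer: 36481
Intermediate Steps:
J = 60 (J = Mul(20, 3) = 60)
Pow(Add(131, J), 2) = Pow(Add(131, 60), 2) = Pow(191, 2) = 36481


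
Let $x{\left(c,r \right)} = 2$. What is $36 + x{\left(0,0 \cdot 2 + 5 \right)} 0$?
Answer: $36$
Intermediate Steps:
$36 + x{\left(0,0 \cdot 2 + 5 \right)} 0 = 36 + 2 \cdot 0 = 36 + 0 = 36$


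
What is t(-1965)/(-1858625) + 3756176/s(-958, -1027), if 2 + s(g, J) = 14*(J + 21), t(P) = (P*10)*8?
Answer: -139582165976/523611835 ≈ -266.58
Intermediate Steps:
t(P) = 80*P (t(P) = (10*P)*8 = 80*P)
s(g, J) = 292 + 14*J (s(g, J) = -2 + 14*(J + 21) = -2 + 14*(21 + J) = -2 + (294 + 14*J) = 292 + 14*J)
t(-1965)/(-1858625) + 3756176/s(-958, -1027) = (80*(-1965))/(-1858625) + 3756176/(292 + 14*(-1027)) = -157200*(-1/1858625) + 3756176/(292 - 14378) = 6288/74345 + 3756176/(-14086) = 6288/74345 + 3756176*(-1/14086) = 6288/74345 - 1878088/7043 = -139582165976/523611835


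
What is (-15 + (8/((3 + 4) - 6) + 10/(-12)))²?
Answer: 2209/36 ≈ 61.361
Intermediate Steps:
(-15 + (8/((3 + 4) - 6) + 10/(-12)))² = (-15 + (8/(7 - 6) + 10*(-1/12)))² = (-15 + (8/1 - ⅚))² = (-15 + (8*1 - ⅚))² = (-15 + (8 - ⅚))² = (-15 + 43/6)² = (-47/6)² = 2209/36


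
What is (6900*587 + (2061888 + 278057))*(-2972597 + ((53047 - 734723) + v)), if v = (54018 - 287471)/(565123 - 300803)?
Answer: -1234464554840981837/52864 ≈ -2.3352e+13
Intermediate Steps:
v = -233453/264320 ≈ -0.88322
(6900*587 + (2061888 + 278057))*(-2972597 + ((53047 - 734723) + v)) = (6900*587 + (2061888 + 278057))*(-2972597 + ((53047 - 734723) - 233453/264320)) = (4050300 + 2339945)*(-2972597 + (-681676 - 233453/264320)) = 6390245*(-2972597 - 180180833773/264320) = 6390245*(-965897672813/264320) = -1234464554840981837/52864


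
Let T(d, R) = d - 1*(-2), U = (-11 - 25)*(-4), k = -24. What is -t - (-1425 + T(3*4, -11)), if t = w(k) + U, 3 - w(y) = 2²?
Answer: 1268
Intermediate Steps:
U = 144 (U = -36*(-4) = 144)
w(y) = -1 (w(y) = 3 - 1*2² = 3 - 1*4 = 3 - 4 = -1)
T(d, R) = 2 + d (T(d, R) = d + 2 = 2 + d)
t = 143 (t = -1 + 144 = 143)
-t - (-1425 + T(3*4, -11)) = -1*143 - (-1425 + (2 + 3*4)) = -143 - (-1425 + (2 + 12)) = -143 - (-1425 + 14) = -143 - 1*(-1411) = -143 + 1411 = 1268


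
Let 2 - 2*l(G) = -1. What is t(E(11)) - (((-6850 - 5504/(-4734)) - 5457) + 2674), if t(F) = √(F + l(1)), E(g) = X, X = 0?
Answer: 22798559/2367 + √6/2 ≈ 9633.1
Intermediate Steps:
l(G) = 3/2 (l(G) = 1 - ½*(-1) = 1 + ½ = 3/2)
E(g) = 0
t(F) = √(3/2 + F) (t(F) = √(F + 3/2) = √(3/2 + F))
t(E(11)) - (((-6850 - 5504/(-4734)) - 5457) + 2674) = √(6 + 4*0)/2 - (((-6850 - 5504/(-4734)) - 5457) + 2674) = √(6 + 0)/2 - (((-6850 - 5504*(-1/4734)) - 5457) + 2674) = √6/2 - (((-6850 + 2752/2367) - 5457) + 2674) = √6/2 - ((-16211198/2367 - 5457) + 2674) = √6/2 - (-29127917/2367 + 2674) = √6/2 - 1*(-22798559/2367) = √6/2 + 22798559/2367 = 22798559/2367 + √6/2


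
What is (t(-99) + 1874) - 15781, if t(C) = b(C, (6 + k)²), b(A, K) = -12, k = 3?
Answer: -13919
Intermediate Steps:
t(C) = -12
(t(-99) + 1874) - 15781 = (-12 + 1874) - 15781 = 1862 - 15781 = -13919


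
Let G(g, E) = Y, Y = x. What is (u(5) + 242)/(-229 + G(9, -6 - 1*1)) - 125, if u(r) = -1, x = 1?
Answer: -28741/228 ≈ -126.06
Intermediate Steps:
Y = 1
G(g, E) = 1
(u(5) + 242)/(-229 + G(9, -6 - 1*1)) - 125 = (-1 + 242)/(-229 + 1) - 125 = 241/(-228) - 125 = 241*(-1/228) - 125 = -241/228 - 125 = -28741/228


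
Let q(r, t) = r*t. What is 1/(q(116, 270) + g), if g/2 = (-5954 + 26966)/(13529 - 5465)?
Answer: 336/10525271 ≈ 3.1923e-5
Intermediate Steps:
g = 1751/336 (g = 2*((-5954 + 26966)/(13529 - 5465)) = 2*(21012/8064) = 2*(21012*(1/8064)) = 2*(1751/672) = 1751/336 ≈ 5.2113)
1/(q(116, 270) + g) = 1/(116*270 + 1751/336) = 1/(31320 + 1751/336) = 1/(10525271/336) = 336/10525271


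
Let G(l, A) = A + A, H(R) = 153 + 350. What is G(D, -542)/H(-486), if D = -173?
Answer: -1084/503 ≈ -2.1551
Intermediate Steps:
H(R) = 503
G(l, A) = 2*A
G(D, -542)/H(-486) = (2*(-542))/503 = -1084*1/503 = -1084/503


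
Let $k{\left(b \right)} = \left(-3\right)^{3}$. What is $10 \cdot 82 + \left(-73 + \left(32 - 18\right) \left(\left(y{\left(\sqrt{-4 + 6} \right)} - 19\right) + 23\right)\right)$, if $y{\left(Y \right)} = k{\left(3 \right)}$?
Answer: $425$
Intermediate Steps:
$k{\left(b \right)} = -27$
$y{\left(Y \right)} = -27$
$10 \cdot 82 + \left(-73 + \left(32 - 18\right) \left(\left(y{\left(\sqrt{-4 + 6} \right)} - 19\right) + 23\right)\right) = 10 \cdot 82 + \left(-73 + \left(32 - 18\right) \left(\left(-27 - 19\right) + 23\right)\right) = 820 + \left(-73 + 14 \left(-46 + 23\right)\right) = 820 + \left(-73 + 14 \left(-23\right)\right) = 820 - 395 = 425$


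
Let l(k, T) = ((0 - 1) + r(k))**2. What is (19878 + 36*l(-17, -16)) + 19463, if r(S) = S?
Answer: 51005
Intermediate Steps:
l(k, T) = (-1 + k)**2 (l(k, T) = ((0 - 1) + k)**2 = (-1 + k)**2)
(19878 + 36*l(-17, -16)) + 19463 = (19878 + 36*(-1 - 17)**2) + 19463 = (19878 + 36*(-18)**2) + 19463 = (19878 + 36*324) + 19463 = (19878 + 11664) + 19463 = 31542 + 19463 = 51005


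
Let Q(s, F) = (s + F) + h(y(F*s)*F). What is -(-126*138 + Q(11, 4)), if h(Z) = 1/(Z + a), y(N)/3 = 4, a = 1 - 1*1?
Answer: 833903/48 ≈ 17373.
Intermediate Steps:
a = 0 (a = 1 - 1 = 0)
y(N) = 12 (y(N) = 3*4 = 12)
h(Z) = 1/Z (h(Z) = 1/(Z + 0) = 1/Z)
Q(s, F) = F + s + 1/(12*F) (Q(s, F) = (s + F) + 1/(12*F) = (F + s) + 1/(12*F) = F + s + 1/(12*F))
-(-126*138 + Q(11, 4)) = -(-126*138 + (4 + 11 + (1/12)/4)) = -(-17388 + (4 + 11 + (1/12)*(1/4))) = -(-17388 + (4 + 11 + 1/48)) = -(-17388 + 721/48) = -1*(-833903/48) = 833903/48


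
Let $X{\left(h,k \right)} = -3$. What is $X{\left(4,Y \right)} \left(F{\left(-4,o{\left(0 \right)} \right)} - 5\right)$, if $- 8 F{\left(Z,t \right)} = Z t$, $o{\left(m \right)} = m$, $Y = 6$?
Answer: $15$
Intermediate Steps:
$F{\left(Z,t \right)} = - \frac{Z t}{8}$
$X{\left(4,Y \right)} \left(F{\left(-4,o{\left(0 \right)} \right)} - 5\right) = - 3 \left(\left(- \frac{1}{8}\right) \left(-4\right) 0 - 5\right) = - 3 \left(0 - 5\right) = \left(-3\right) \left(-5\right) = 15$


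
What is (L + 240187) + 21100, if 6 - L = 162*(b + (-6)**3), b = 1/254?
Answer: 37628114/127 ≈ 2.9628e+5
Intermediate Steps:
b = 1/254 ≈ 0.0039370
L = 4444665/127 (L = 6 - 162*(1/254 + (-6)**3) = 6 - 162*(1/254 - 216) = 6 - 162*(-54863)/254 = 6 - 1*(-4443903/127) = 6 + 4443903/127 = 4444665/127 ≈ 34997.)
(L + 240187) + 21100 = (4444665/127 + 240187) + 21100 = 34948414/127 + 21100 = 37628114/127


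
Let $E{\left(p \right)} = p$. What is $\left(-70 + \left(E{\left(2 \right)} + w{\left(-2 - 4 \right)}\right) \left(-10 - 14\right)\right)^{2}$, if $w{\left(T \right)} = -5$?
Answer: $4$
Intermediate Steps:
$\left(-70 + \left(E{\left(2 \right)} + w{\left(-2 - 4 \right)}\right) \left(-10 - 14\right)\right)^{2} = \left(-70 + \left(2 - 5\right) \left(-10 - 14\right)\right)^{2} = \left(-70 - -72\right)^{2} = \left(-70 + 72\right)^{2} = 2^{2} = 4$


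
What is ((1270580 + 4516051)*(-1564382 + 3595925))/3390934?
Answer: 11755789701633/3390934 ≈ 3.4668e+6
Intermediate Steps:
((1270580 + 4516051)*(-1564382 + 3595925))/3390934 = (5786631*2031543)*(1/3390934) = 11755789701633*(1/3390934) = 11755789701633/3390934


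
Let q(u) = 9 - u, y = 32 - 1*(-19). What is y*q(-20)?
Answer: 1479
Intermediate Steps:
y = 51 (y = 32 + 19 = 51)
y*q(-20) = 51*(9 - 1*(-20)) = 51*(9 + 20) = 51*29 = 1479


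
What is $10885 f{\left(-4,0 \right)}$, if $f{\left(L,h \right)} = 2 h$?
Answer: $0$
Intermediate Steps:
$10885 f{\left(-4,0 \right)} = 10885 \cdot 2 \cdot 0 = 10885 \cdot 0 = 0$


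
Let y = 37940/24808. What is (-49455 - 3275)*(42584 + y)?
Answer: -994771988335/443 ≈ -2.2455e+9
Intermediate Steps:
y = 1355/886 (y = 37940*(1/24808) = 1355/886 ≈ 1.5293)
(-49455 - 3275)*(42584 + y) = (-49455 - 3275)*(42584 + 1355/886) = -52730*37730779/886 = -994771988335/443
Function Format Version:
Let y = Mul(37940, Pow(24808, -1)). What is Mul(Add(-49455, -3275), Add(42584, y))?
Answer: Rational(-994771988335, 443) ≈ -2.2455e+9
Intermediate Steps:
y = Rational(1355, 886) (y = Mul(37940, Rational(1, 24808)) = Rational(1355, 886) ≈ 1.5293)
Mul(Add(-49455, -3275), Add(42584, y)) = Mul(Add(-49455, -3275), Add(42584, Rational(1355, 886))) = Mul(-52730, Rational(37730779, 886)) = Rational(-994771988335, 443)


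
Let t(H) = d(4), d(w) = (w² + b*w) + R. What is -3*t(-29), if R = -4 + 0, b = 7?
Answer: -120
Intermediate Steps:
R = -4
d(w) = -4 + w² + 7*w (d(w) = (w² + 7*w) - 4 = -4 + w² + 7*w)
t(H) = 40 (t(H) = -4 + 4² + 7*4 = -4 + 16 + 28 = 40)
-3*t(-29) = -3*40 = -120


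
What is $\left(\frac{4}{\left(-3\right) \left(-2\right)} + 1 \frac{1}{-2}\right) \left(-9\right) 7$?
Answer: $- \frac{21}{2} \approx -10.5$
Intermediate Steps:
$\left(\frac{4}{\left(-3\right) \left(-2\right)} + 1 \frac{1}{-2}\right) \left(-9\right) 7 = \left(\frac{4}{6} + 1 \left(- \frac{1}{2}\right)\right) \left(-9\right) 7 = \left(4 \cdot \frac{1}{6} - \frac{1}{2}\right) \left(-9\right) 7 = \left(\frac{2}{3} - \frac{1}{2}\right) \left(-9\right) 7 = \frac{1}{6} \left(-9\right) 7 = \left(- \frac{3}{2}\right) 7 = - \frac{21}{2}$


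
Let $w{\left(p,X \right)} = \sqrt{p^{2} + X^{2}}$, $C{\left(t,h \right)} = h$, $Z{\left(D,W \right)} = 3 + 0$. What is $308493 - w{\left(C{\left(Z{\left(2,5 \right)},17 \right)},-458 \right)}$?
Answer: $308493 - \sqrt{210053} \approx 3.0803 \cdot 10^{5}$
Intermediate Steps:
$Z{\left(D,W \right)} = 3$
$w{\left(p,X \right)} = \sqrt{X^{2} + p^{2}}$
$308493 - w{\left(C{\left(Z{\left(2,5 \right)},17 \right)},-458 \right)} = 308493 - \sqrt{\left(-458\right)^{2} + 17^{2}} = 308493 - \sqrt{209764 + 289} = 308493 - \sqrt{210053}$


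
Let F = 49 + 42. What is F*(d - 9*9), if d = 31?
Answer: -4550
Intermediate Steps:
F = 91
F*(d - 9*9) = 91*(31 - 9*9) = 91*(31 - 81) = 91*(-50) = -4550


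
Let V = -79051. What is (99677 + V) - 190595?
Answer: -169969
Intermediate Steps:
(99677 + V) - 190595 = (99677 - 79051) - 190595 = 20626 - 190595 = -169969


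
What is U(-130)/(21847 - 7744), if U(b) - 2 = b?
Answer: -128/14103 ≈ -0.0090761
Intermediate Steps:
U(b) = 2 + b
U(-130)/(21847 - 7744) = (2 - 130)/(21847 - 7744) = -128/14103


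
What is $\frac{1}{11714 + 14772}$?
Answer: $\frac{1}{26486} \approx 3.7756 \cdot 10^{-5}$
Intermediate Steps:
$\frac{1}{11714 + 14772} = \frac{1}{26486}$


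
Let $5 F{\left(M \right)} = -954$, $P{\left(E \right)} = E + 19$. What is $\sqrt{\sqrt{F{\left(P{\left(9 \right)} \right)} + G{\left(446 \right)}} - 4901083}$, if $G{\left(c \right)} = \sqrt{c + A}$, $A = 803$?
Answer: $\frac{\sqrt{-122527075 + 5 \sqrt{5} \sqrt{-954 + 5 \sqrt{1249}}}}{5} \approx 0.002816 + 2213.8 i$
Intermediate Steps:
$P{\left(E \right)} = 19 + E$
$F{\left(M \right)} = - \frac{954}{5}$ ($F{\left(M \right)} = \frac{1}{5} \left(-954\right) = - \frac{954}{5}$)
$G{\left(c \right)} = \sqrt{803 + c}$ ($G{\left(c \right)} = \sqrt{c + 803} = \sqrt{803 + c}$)
$\sqrt{\sqrt{F{\left(P{\left(9 \right)} \right)} + G{\left(446 \right)}} - 4901083} = \sqrt{\sqrt{- \frac{954}{5} + \sqrt{803 + 446}} - 4901083} = \sqrt{\sqrt{- \frac{954}{5} + \sqrt{1249}} - 4901083} = \sqrt{-4901083 + \sqrt{- \frac{954}{5} + \sqrt{1249}}}$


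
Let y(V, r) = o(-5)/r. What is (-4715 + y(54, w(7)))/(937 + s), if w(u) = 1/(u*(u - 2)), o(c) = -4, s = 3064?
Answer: -4855/4001 ≈ -1.2134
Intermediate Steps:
w(u) = 1/(u*(-2 + u))
y(V, r) = -4/r
(-4715 + y(54, w(7)))/(937 + s) = (-4715 - 4/(1/(7*(-2 + 7))))/(937 + 3064) = (-4715 - 4/((1/7)/5))/4001 = (-4715 - 4/((1/7)*(1/5)))*(1/4001) = (-4715 - 4/1/35)*(1/4001) = (-4715 - 4*35)*(1/4001) = (-4715 - 140)*(1/4001) = -4855*1/4001 = -4855/4001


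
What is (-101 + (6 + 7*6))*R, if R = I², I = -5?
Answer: -1325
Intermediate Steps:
R = 25 (R = (-5)² = 25)
(-101 + (6 + 7*6))*R = (-101 + (6 + 7*6))*25 = (-101 + (6 + 42))*25 = (-101 + 48)*25 = -53*25 = -1325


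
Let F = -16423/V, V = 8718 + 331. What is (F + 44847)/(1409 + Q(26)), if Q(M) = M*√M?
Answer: 114355589744/3561152509 - 2110181216*√26/3561152509 ≈ 29.091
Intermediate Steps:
V = 9049
Q(M) = M^(3/2)
F = -16423/9049 ≈ -1.8149
(F + 44847)/(1409 + Q(26)) = (-16423/9049 + 44847)/(1409 + 26^(3/2)) = 405804080/(9049*(1409 + 26*√26))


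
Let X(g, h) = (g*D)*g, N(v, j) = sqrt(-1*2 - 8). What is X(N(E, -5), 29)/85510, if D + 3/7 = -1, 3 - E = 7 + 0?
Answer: 10/59857 ≈ 0.00016706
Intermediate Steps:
E = -4 (E = 3 - (7 + 0) = 3 - 1*7 = 3 - 7 = -4)
D = -10/7 (D = -3/7 - 1 = -10/7 ≈ -1.4286)
N(v, j) = I*sqrt(10) (N(v, j) = sqrt(-2 - 8) = sqrt(-10) = I*sqrt(10))
X(g, h) = -10*g**2/7 (X(g, h) = (g*(-10/7))*g = (-10*g/7)*g = -10*g**2/7)
X(N(E, -5), 29)/85510 = -10*(I*sqrt(10))**2/7/85510 = -10/7*(-10)*(1/85510) = (100/7)*(1/85510) = 10/59857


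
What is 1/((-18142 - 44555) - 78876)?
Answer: -1/141573 ≈ -7.0635e-6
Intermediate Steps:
1/((-18142 - 44555) - 78876) = 1/(-62697 - 78876) = 1/(-141573) = -1/141573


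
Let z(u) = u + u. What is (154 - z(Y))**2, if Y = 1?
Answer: 23104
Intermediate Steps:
z(u) = 2*u
(154 - z(Y))**2 = (154 - 2)**2 = 152**2 = 23104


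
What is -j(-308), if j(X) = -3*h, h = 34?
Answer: 102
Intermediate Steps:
j(X) = -102 (j(X) = -3*34 = -102)
-j(-308) = -1*(-102) = 102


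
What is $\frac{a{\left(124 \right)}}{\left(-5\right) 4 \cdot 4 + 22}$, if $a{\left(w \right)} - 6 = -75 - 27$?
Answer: $\frac{48}{29} \approx 1.6552$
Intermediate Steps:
$a{\left(w \right)} = -96$ ($a{\left(w \right)} = 6 - 102 = -96$)
$\frac{a{\left(124 \right)}}{\left(-5\right) 4 \cdot 4 + 22} = - \frac{96}{\left(-5\right) 4 \cdot 4 + 22} = - \frac{96}{\left(-20\right) 4 + 22} = - \frac{96}{-80 + 22} = - \frac{96}{-58} = \left(-96\right) \left(- \frac{1}{58}\right) = \frac{48}{29}$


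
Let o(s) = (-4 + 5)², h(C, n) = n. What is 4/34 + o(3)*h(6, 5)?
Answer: 87/17 ≈ 5.1176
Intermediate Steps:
o(s) = 1 (o(s) = 1² = 1)
4/34 + o(3)*h(6, 5) = 4/34 + 1*5 = 4*(1/34) + 5 = 2/17 + 5 = 87/17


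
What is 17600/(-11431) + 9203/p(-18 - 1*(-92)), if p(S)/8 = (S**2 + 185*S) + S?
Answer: -2603792507/1759459520 ≈ -1.4799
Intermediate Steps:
p(S) = 8*S**2 + 1488*S (p(S) = 8*((S**2 + 185*S) + S) = 8*(S**2 + 186*S) = 8*S**2 + 1488*S)
17600/(-11431) + 9203/p(-18 - 1*(-92)) = 17600/(-11431) + 9203/((8*(-18 - 1*(-92))*(186 + (-18 - 1*(-92))))) = 17600*(-1/11431) + 9203/((8*(-18 + 92)*(186 + (-18 + 92)))) = -17600/11431 + 9203/((8*74*(186 + 74))) = -17600/11431 + 9203/((8*74*260)) = -17600/11431 + 9203/153920 = -2603792507/1759459520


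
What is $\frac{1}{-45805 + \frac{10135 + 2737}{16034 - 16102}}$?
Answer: $- \frac{17}{781903} \approx -2.1742 \cdot 10^{-5}$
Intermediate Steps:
$\frac{1}{-45805 + \frac{10135 + 2737}{16034 - 16102}} = \frac{1}{-45805 + \frac{12872}{-68}} = \frac{1}{-45805 + 12872 \left(- \frac{1}{68}\right)} = \frac{1}{-45805 - \frac{3218}{17}} = \frac{1}{- \frac{781903}{17}} = - \frac{17}{781903}$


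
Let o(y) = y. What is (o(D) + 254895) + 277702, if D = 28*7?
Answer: 532793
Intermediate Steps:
D = 196
(o(D) + 254895) + 277702 = (196 + 254895) + 277702 = 255091 + 277702 = 532793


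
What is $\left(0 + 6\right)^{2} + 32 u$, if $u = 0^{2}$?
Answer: $36$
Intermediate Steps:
$u = 0$
$\left(0 + 6\right)^{2} + 32 u = \left(0 + 6\right)^{2} + 32 \cdot 0 = 6^{2} + 0 = 36 + 0 = 36$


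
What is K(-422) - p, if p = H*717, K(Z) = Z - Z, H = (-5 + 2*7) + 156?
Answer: -118305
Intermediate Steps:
H = 165 (H = (-5 + 14) + 156 = 9 + 156 = 165)
K(Z) = 0
p = 118305 (p = 165*717 = 118305)
K(-422) - p = 0 - 1*118305 = 0 - 118305 = -118305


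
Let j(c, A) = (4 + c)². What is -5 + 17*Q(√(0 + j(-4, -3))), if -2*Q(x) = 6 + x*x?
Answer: -56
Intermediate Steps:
Q(x) = -3 - x²/2 (Q(x) = -(6 + x*x)/2 = -(6 + x²)/2 = -3 - x²/2)
-5 + 17*Q(√(0 + j(-4, -3))) = -5 + 17*(-3 - (4 - 4)²/2) = -5 + 17*(-3 - (√(0 + 0²))²/2) = -5 + 17*(-3 - (√(0 + 0))²/2) = -5 + 17*(-3 - (√0)²/2) = -5 + 17*(-3 - ½*0²) = -5 + 17*(-3 - ½*0) = -5 + 17*(-3 + 0) = -5 + 17*(-3) = -5 - 51 = -56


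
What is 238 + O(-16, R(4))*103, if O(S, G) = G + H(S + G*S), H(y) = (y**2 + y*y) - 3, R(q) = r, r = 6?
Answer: 2584611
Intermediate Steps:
R(q) = 6
H(y) = -3 + 2*y**2 (H(y) = (y**2 + y**2) - 3 = 2*y**2 - 3 = -3 + 2*y**2)
O(S, G) = -3 + G + 2*(S + G*S)**2 (O(S, G) = G + (-3 + 2*(S + G*S)**2) = -3 + G + 2*(S + G*S)**2)
238 + O(-16, R(4))*103 = 238 + (-3 + 6 + 2*(-16)**2*(1 + 6)**2)*103 = 238 + (-3 + 6 + 2*256*7**2)*103 = 238 + (-3 + 6 + 2*256*49)*103 = 238 + (-3 + 6 + 25088)*103 = 238 + 25091*103 = 238 + 2584373 = 2584611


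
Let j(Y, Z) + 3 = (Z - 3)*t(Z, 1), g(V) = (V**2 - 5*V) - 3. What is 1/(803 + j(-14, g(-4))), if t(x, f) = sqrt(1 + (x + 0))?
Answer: 4/3047 - 3*sqrt(34)/60940 ≈ 0.0010257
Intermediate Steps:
t(x, f) = sqrt(1 + x)
g(V) = -3 + V**2 - 5*V
j(Y, Z) = -3 + sqrt(1 + Z)*(-3 + Z) (j(Y, Z) = -3 + (Z - 3)*sqrt(1 + Z) = -3 + (-3 + Z)*sqrt(1 + Z) = -3 + sqrt(1 + Z)*(-3 + Z))
1/(803 + j(-14, g(-4))) = 1/(803 + (-3 - 3*sqrt(1 + (-3 + (-4)**2 - 5*(-4))) + (-3 + (-4)**2 - 5*(-4))*sqrt(1 + (-3 + (-4)**2 - 5*(-4))))) = 1/(803 + (-3 - 3*sqrt(1 + (-3 + 16 + 20)) + (-3 + 16 + 20)*sqrt(1 + (-3 + 16 + 20)))) = 1/(803 + (-3 - 3*sqrt(1 + 33) + 33*sqrt(1 + 33))) = 1/(803 + (-3 - 3*sqrt(34) + 33*sqrt(34))) = 1/(803 + (-3 + 30*sqrt(34))) = 1/(800 + 30*sqrt(34))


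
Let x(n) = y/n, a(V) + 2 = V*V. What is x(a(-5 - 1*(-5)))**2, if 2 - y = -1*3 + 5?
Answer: 0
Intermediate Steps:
y = 0 (y = 2 - (-1*3 + 5) = 2 - (-3 + 5) = 2 - 1*2 = 2 - 2 = 0)
a(V) = -2 + V**2 (a(V) = -2 + V*V = -2 + V**2)
x(n) = 0 (x(n) = 0/n = 0)
x(a(-5 - 1*(-5)))**2 = 0**2 = 0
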